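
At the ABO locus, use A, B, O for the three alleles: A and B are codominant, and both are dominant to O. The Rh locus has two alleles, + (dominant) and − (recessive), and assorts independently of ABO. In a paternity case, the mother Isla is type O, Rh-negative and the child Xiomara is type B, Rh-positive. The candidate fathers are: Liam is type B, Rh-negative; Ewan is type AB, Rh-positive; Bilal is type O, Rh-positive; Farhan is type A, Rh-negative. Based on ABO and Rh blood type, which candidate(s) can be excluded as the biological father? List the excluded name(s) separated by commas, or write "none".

A candidate is excluded only if no genotype consistent with his phenotype could produce a type B, Rh-positive child with a type O, Rh-negative mother.
Liam (type B, Rh-): no genotype consistent with that phenotype can produce a type-B Rh+ child with a type-O mother.
Bilal (type O, Rh+): no genotype consistent with that phenotype can produce a type-B Rh+ child with a type-O mother.
Farhan (type A, Rh-): no genotype consistent with that phenotype can produce a type-B Rh+ child with a type-O mother.

Liam, Bilal, Farhan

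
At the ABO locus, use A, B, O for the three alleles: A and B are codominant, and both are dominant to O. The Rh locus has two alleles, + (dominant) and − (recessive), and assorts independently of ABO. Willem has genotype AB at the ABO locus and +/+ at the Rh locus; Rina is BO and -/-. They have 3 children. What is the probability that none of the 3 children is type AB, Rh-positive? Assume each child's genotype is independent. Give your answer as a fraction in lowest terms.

ABO cross AB × BO → 1/4 A, 1/2 B, 1/4 AB.
Rh cross +/+ × -/- → 1 Rh+; so P(type AB, Rh-positive) = 1/4 × 1 = 1/4 per child.
P(not type AB, Rh-positive) = 3/4 for one child; (3/4)^3 = 27/64.

27/64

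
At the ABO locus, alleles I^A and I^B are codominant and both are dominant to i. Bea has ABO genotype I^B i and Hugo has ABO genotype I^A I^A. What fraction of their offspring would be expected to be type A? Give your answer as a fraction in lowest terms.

ABO cross I^B i × I^A I^A → offspring phenotypes: 1/2 A, 1/2 AB.
So P(type A) = 1/2.

1/2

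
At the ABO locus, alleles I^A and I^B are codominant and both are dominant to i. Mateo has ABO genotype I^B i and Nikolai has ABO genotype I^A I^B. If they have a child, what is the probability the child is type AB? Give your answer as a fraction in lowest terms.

1/4

ABO cross I^B i × I^A I^B → offspring phenotypes: 1/4 A, 1/2 B, 1/4 AB.
So P(type AB) = 1/4.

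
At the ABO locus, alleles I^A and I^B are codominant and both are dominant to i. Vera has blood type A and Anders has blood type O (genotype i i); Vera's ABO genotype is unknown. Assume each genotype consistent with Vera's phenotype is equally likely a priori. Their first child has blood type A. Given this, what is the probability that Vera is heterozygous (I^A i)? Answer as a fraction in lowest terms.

1/3

Possible genotypes: Vera ∈ {I^A I^A, I^A i}; Anders ∈ {i i}.
Weight each parental genotype pair by prior × P(type-A child):
  I^A I^A × i i: posterior weight 2/3.
  I^A i × i i: posterior weight 1/3.
Sum the posterior weight over pairs where Vera is I^A i: 1/3.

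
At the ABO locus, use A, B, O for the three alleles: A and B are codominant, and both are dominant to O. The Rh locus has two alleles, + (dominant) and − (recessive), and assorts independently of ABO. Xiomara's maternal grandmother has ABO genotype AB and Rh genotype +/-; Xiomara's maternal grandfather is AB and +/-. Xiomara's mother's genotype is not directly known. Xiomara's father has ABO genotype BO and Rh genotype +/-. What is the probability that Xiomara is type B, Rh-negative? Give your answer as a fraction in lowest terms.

1/8

Xiomara's mother's ABO genotype from AB × AB: 1/4 AA, 1/2 AB, 1/4 BB.
Crossing each possibility with the father BO and summing P(type B): 1/4·0 + 1/2·1/2 + 1/4·1 = 1/2.
Similarly for Rh via the mother's Rh distribution: P(Rh-) = 1/4.
Independent loci: 1/2 × 1/4 = 1/8.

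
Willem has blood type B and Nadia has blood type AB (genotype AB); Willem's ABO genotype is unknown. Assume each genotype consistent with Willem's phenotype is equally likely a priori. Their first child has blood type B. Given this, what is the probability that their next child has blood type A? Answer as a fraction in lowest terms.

Possible genotypes: Willem ∈ {BB, BO}; Nadia ∈ {AB}.
Weight each parental genotype pair by prior × P(type-B child):
  BB × AB: posterior weight 1/2; P(next child type A) = 0.
  BO × AB: posterior weight 1/2; P(next child type A) = 1/4.
Weighted sum = 1/8.

1/8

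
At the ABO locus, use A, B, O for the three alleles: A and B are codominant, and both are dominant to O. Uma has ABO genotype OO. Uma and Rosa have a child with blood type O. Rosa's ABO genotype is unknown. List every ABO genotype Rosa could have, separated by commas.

AO, BO, OO

For each candidate genotype of Rosa, check whether crossing it with OO can produce every observed child phenotype.
  AA → possible child types {A} ✗
  AB → possible child types {A, B} ✗
  AO → possible child types {O, A} ✓
  BB → possible child types {B} ✗
  BO → possible child types {O, B} ✓
  OO → possible child types {O} ✓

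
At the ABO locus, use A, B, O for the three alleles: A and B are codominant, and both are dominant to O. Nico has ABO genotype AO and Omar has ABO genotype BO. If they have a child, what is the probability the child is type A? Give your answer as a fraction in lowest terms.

1/4

ABO cross AO × BO → offspring phenotypes: 1/4 O, 1/4 A, 1/4 B, 1/4 AB.
So P(type A) = 1/4.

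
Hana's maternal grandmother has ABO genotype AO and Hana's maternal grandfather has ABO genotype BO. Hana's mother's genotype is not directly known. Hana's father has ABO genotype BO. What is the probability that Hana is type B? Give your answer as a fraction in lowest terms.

1/2

Hana's mother's ABO genotype from AO × BO: 1/4 AB, 1/4 AO, 1/4 BO, 1/4 OO.
Crossing each possibility with the father BO and summing P(type B): 1/4·1/2 + 1/4·1/4 + 1/4·3/4 + 1/4·1/2 = 1/2.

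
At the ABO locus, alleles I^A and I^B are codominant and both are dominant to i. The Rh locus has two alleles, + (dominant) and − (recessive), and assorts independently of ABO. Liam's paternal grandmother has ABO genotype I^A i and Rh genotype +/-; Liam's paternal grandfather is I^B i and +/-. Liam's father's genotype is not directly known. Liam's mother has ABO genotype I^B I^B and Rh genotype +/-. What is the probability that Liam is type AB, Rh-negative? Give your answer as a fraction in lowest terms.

1/16

Liam's father's ABO genotype from I^A i × I^B i: 1/4 I^A I^B, 1/4 I^A i, 1/4 I^B i, 1/4 i i.
Crossing each possibility with the mother I^B I^B and summing P(type AB): 1/4·1/2 + 1/4·1/2 + 1/4·0 + 1/4·0 = 1/4.
Similarly for Rh via the father's Rh distribution: P(Rh-) = 1/4.
Independent loci: 1/4 × 1/4 = 1/16.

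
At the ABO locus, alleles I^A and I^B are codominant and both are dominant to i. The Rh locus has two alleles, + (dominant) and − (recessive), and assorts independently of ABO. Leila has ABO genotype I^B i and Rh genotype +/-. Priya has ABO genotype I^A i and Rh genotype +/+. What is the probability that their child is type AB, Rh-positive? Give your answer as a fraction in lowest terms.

1/4

ABO cross I^B i × I^A i → offspring phenotypes: 1/4 O, 1/4 A, 1/4 B, 1/4 AB.
Rh cross +/- × +/+ → 1 Rh+.
Independent loci: P(type AB, Rh-positive) = 1/4 × 1 = 1/4.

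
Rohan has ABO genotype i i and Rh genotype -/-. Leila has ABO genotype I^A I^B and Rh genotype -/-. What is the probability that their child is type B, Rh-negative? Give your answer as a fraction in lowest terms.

1/2

ABO cross i i × I^A I^B → offspring phenotypes: 1/2 A, 1/2 B.
Rh cross -/- × -/- → 1 Rh-.
Independent loci: P(type B, Rh-negative) = 1/2 × 1 = 1/2.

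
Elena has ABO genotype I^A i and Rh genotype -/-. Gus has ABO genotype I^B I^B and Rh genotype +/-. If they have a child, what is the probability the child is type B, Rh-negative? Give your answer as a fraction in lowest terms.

1/4

ABO cross I^A i × I^B I^B → offspring phenotypes: 1/2 B, 1/2 AB.
Rh cross -/- × +/- → 1/2 Rh+, 1/2 Rh-.
Independent loci: P(type B, Rh-negative) = 1/2 × 1/2 = 1/4.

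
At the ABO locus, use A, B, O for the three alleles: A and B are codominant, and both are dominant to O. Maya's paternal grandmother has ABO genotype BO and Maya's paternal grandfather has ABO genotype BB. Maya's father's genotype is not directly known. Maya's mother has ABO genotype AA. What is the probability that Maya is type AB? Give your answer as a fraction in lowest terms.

3/4

Maya's father's ABO genotype from BO × BB: 1/2 BB, 1/2 BO.
Crossing each possibility with the mother AA and summing P(type AB): 1/2·1 + 1/2·1/2 = 3/4.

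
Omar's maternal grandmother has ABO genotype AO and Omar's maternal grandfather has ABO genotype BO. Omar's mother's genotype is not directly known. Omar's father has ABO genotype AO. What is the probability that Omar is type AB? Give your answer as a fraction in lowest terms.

1/8

Omar's mother's ABO genotype from AO × BO: 1/4 AB, 1/4 AO, 1/4 BO, 1/4 OO.
Crossing each possibility with the father AO and summing P(type AB): 1/4·1/4 + 1/4·0 + 1/4·1/4 + 1/4·0 = 1/8.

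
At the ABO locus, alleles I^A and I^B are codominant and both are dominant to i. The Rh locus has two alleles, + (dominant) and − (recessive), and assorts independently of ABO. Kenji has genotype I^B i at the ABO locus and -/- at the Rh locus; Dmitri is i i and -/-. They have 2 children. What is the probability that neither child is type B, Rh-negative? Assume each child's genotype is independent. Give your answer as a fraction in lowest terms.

ABO cross I^B i × i i → 1/2 O, 1/2 B.
Rh cross -/- × -/- → 1 Rh-; so P(type B, Rh-negative) = 1/2 × 1 = 1/2 per child.
P(not type B, Rh-negative) = 1/2 for one child; (1/2)^2 = 1/4.

1/4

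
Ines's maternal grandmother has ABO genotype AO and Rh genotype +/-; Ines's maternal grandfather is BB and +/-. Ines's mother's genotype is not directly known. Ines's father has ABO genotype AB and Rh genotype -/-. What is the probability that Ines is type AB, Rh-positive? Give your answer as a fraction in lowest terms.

3/16

Ines's mother's ABO genotype from AO × BB: 1/2 AB, 1/2 BO.
Crossing each possibility with the father AB and summing P(type AB): 1/2·1/2 + 1/2·1/4 = 3/8.
Similarly for Rh via the mother's Rh distribution: P(Rh+) = 1/2.
Independent loci: 3/8 × 1/2 = 3/16.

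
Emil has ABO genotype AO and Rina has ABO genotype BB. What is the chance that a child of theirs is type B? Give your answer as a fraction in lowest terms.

ABO cross AO × BB → offspring phenotypes: 1/2 B, 1/2 AB.
So P(type B) = 1/2.

1/2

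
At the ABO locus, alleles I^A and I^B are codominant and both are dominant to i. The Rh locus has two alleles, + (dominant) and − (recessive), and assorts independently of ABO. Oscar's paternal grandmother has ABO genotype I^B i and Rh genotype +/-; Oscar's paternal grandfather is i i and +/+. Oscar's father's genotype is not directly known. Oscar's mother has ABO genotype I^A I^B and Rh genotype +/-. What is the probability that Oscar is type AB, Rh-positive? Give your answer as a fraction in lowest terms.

7/64

Oscar's father's ABO genotype from I^B i × i i: 1/2 I^B i, 1/2 i i.
Crossing each possibility with the mother I^A I^B and summing P(type AB): 1/2·1/4 + 1/2·0 = 1/8.
Similarly for Rh via the father's Rh distribution: P(Rh+) = 7/8.
Independent loci: 1/8 × 7/8 = 7/64.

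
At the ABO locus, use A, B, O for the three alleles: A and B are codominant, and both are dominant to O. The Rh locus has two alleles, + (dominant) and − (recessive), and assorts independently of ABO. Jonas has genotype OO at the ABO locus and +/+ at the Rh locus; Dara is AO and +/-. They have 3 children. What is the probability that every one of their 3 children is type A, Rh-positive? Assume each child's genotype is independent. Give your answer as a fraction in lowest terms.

ABO cross OO × AO → 1/2 O, 1/2 A.
Rh cross +/+ × +/- → 1 Rh+; so P(type A, Rh-positive) = 1/2 × 1 = 1/2 per child.
All 3 independent: (1/2)^3 = 1/8.

1/8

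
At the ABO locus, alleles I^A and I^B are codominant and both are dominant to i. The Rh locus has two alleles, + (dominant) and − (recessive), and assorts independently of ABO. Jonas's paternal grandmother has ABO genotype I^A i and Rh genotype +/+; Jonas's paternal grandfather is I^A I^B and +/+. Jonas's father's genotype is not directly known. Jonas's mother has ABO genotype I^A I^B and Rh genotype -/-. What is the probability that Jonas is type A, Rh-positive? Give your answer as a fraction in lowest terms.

3/8

Jonas's father's ABO genotype from I^A i × I^A I^B: 1/4 I^A I^A, 1/4 I^A I^B, 1/4 I^A i, 1/4 I^B i.
Crossing each possibility with the mother I^A I^B and summing P(type A): 1/4·1/2 + 1/4·1/4 + 1/4·1/2 + 1/4·1/4 = 3/8.
Similarly for Rh via the father's Rh distribution: P(Rh+) = 1.
Independent loci: 3/8 × 1 = 3/8.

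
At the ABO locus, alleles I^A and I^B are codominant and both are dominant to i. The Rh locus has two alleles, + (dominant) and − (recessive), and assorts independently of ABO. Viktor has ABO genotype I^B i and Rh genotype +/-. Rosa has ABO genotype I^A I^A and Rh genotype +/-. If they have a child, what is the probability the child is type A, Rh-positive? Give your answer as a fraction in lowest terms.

ABO cross I^B i × I^A I^A → offspring phenotypes: 1/2 A, 1/2 AB.
Rh cross +/- × +/- → 3/4 Rh+, 1/4 Rh-.
Independent loci: P(type A, Rh-positive) = 1/2 × 3/4 = 3/8.

3/8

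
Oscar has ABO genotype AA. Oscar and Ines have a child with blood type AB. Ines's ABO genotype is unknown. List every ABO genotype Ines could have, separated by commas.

For each candidate genotype of Ines, check whether crossing it with AA can produce every observed child phenotype.
  AA → possible child types {A} ✗
  AB → possible child types {A, AB} ✓
  AO → possible child types {A} ✗
  BB → possible child types {AB} ✓
  BO → possible child types {A, AB} ✓
  OO → possible child types {A} ✗

AB, BB, BO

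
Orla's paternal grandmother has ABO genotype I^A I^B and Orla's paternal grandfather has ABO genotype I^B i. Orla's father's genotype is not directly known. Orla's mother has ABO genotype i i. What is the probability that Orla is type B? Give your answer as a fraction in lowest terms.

1/2

Orla's father's ABO genotype from I^A I^B × I^B i: 1/4 I^A I^B, 1/4 I^A i, 1/4 I^B I^B, 1/4 I^B i.
Crossing each possibility with the mother i i and summing P(type B): 1/4·1/2 + 1/4·0 + 1/4·1 + 1/4·1/2 = 1/2.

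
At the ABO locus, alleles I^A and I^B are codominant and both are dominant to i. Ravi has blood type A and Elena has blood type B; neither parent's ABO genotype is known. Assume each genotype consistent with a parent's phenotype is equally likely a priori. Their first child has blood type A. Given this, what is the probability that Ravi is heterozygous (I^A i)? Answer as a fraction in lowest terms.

1/3

Possible genotypes: Ravi ∈ {I^A I^A, I^A i}; Elena ∈ {I^B I^B, I^B i}.
Weight each parental genotype pair by prior × P(type-A child):
  I^A I^A × I^B i: posterior weight 2/3.
  I^A i × I^B i: posterior weight 1/3.
Sum the posterior weight over pairs where Ravi is I^A i: 1/3.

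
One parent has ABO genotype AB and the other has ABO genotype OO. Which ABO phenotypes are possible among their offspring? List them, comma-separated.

Gametes from AB × OO give offspring ABO genotypes AO, BO, i.e. phenotypes A, B.

A, B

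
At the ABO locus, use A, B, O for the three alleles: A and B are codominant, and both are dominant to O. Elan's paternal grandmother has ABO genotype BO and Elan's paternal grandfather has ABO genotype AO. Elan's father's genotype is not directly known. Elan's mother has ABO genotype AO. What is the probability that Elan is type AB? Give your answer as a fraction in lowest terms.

Elan's father's ABO genotype from BO × AO: 1/4 AB, 1/4 AO, 1/4 BO, 1/4 OO.
Crossing each possibility with the mother AO and summing P(type AB): 1/4·1/4 + 1/4·0 + 1/4·1/4 + 1/4·0 = 1/8.

1/8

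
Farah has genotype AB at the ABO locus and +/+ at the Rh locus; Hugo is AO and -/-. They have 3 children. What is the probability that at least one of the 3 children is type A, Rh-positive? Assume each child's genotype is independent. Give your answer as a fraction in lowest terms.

7/8

ABO cross AB × AO → 1/2 A, 1/4 B, 1/4 AB.
Rh cross +/+ × -/- → 1 Rh+; so P(type A, Rh-positive) = 1/2 × 1 = 1/2 per child.
P(none) = (1/2)^3 = 1/8; P(at least one) = 1 − 1/8 = 7/8.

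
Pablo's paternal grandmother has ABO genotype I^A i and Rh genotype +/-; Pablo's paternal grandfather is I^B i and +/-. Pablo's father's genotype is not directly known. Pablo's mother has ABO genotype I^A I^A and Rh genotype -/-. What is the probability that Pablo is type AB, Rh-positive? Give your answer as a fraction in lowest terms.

Pablo's father's ABO genotype from I^A i × I^B i: 1/4 I^A I^B, 1/4 I^A i, 1/4 I^B i, 1/4 i i.
Crossing each possibility with the mother I^A I^A and summing P(type AB): 1/4·1/2 + 1/4·0 + 1/4·1/2 + 1/4·0 = 1/4.
Similarly for Rh via the father's Rh distribution: P(Rh+) = 1/2.
Independent loci: 1/4 × 1/2 = 1/8.

1/8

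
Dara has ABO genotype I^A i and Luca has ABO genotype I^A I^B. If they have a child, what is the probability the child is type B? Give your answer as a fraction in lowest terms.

ABO cross I^A i × I^A I^B → offspring phenotypes: 1/2 A, 1/4 B, 1/4 AB.
So P(type B) = 1/4.

1/4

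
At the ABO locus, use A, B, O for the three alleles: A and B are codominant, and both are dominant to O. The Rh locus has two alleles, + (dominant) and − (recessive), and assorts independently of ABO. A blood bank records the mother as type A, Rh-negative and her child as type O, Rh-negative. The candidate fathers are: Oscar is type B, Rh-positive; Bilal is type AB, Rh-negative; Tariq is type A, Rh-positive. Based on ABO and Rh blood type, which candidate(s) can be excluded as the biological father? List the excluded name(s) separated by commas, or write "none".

A candidate is excluded only if no genotype consistent with his phenotype could produce a type O, Rh-negative child with a type A, Rh-negative mother.
Bilal (type AB, Rh-): no genotype consistent with that phenotype can produce a type-O Rh- child with a type-A mother.

Bilal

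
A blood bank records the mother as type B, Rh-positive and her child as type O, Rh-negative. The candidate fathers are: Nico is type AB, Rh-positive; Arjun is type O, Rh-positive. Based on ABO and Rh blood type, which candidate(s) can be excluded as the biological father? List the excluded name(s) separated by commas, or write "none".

A candidate is excluded only if no genotype consistent with his phenotype could produce a type O, Rh-negative child with a type B, Rh-positive mother.
Nico (type AB, Rh+): no genotype consistent with that phenotype can produce a type-O Rh- child with a type-B mother.

Nico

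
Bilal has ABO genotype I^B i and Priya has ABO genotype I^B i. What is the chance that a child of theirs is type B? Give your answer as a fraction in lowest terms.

3/4

ABO cross I^B i × I^B i → offspring phenotypes: 1/4 O, 3/4 B.
So P(type B) = 3/4.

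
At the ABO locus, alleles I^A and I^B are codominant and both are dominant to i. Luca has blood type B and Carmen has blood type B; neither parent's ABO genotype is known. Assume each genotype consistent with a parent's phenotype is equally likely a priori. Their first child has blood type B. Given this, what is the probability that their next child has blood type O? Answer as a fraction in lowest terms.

Possible genotypes: Luca ∈ {I^B I^B, I^B i}; Carmen ∈ {I^B I^B, I^B i}.
Weight each parental genotype pair by prior × P(type-B child):
  I^B I^B × I^B I^B: posterior weight 4/15; P(next child type O) = 0.
  I^B I^B × I^B i: posterior weight 4/15; P(next child type O) = 0.
  I^B i × I^B I^B: posterior weight 4/15; P(next child type O) = 0.
  I^B i × I^B i: posterior weight 1/5; P(next child type O) = 1/4.
Weighted sum = 1/20.

1/20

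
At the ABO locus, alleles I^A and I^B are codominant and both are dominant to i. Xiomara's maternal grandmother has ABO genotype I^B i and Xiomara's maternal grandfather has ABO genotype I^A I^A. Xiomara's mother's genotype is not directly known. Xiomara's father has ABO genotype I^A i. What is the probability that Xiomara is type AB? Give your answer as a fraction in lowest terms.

Xiomara's mother's ABO genotype from I^B i × I^A I^A: 1/2 I^A I^B, 1/2 I^A i.
Crossing each possibility with the father I^A i and summing P(type AB): 1/2·1/4 + 1/2·0 = 1/8.

1/8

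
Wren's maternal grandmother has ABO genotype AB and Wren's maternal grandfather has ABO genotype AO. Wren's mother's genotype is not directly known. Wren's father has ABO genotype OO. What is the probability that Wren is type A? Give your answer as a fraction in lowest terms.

1/2

Wren's mother's ABO genotype from AB × AO: 1/4 AA, 1/4 AB, 1/4 AO, 1/4 BO.
Crossing each possibility with the father OO and summing P(type A): 1/4·1 + 1/4·1/2 + 1/4·1/2 + 1/4·0 = 1/2.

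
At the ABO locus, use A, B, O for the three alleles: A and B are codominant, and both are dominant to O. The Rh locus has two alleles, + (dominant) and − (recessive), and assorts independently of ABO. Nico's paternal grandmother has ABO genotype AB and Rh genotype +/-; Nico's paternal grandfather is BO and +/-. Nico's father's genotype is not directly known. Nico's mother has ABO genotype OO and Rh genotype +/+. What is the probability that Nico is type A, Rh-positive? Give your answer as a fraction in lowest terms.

Nico's father's ABO genotype from AB × BO: 1/4 AB, 1/4 AO, 1/4 BB, 1/4 BO.
Crossing each possibility with the mother OO and summing P(type A): 1/4·1/2 + 1/4·1/2 + 1/4·0 + 1/4·0 = 1/4.
Similarly for Rh via the father's Rh distribution: P(Rh+) = 1.
Independent loci: 1/4 × 1 = 1/4.

1/4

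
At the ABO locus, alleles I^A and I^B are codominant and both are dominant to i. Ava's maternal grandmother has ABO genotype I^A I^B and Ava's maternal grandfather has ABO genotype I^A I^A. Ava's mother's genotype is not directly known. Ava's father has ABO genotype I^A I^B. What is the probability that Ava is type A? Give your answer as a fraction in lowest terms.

Ava's mother's ABO genotype from I^A I^B × I^A I^A: 1/2 I^A I^A, 1/2 I^A I^B.
Crossing each possibility with the father I^A I^B and summing P(type A): 1/2·1/2 + 1/2·1/4 = 3/8.

3/8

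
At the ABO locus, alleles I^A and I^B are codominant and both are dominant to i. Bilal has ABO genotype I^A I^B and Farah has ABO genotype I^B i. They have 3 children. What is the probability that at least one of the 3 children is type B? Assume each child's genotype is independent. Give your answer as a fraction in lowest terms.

7/8

ABO cross I^A I^B × I^B i → 1/4 A, 1/2 B, 1/4 AB.
So P(type B) = 1/2 per child.
P(none) = (1/2)^3 = 1/8; P(at least one) = 1 − 1/8 = 7/8.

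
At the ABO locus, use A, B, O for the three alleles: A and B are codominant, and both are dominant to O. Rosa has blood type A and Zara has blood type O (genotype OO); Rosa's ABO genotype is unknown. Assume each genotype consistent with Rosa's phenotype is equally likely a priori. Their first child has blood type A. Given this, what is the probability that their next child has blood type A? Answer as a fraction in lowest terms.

Possible genotypes: Rosa ∈ {AA, AO}; Zara ∈ {OO}.
Weight each parental genotype pair by prior × P(type-A child):
  AA × OO: posterior weight 2/3; P(next child type A) = 1.
  AO × OO: posterior weight 1/3; P(next child type A) = 1/2.
Weighted sum = 5/6.

5/6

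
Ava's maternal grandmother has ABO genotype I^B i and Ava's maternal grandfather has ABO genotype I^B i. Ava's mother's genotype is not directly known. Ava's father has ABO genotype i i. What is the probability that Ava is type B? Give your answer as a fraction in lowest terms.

1/2

Ava's mother's ABO genotype from I^B i × I^B i: 1/4 I^B I^B, 1/2 I^B i, 1/4 i i.
Crossing each possibility with the father i i and summing P(type B): 1/4·1 + 1/2·1/2 + 1/4·0 = 1/2.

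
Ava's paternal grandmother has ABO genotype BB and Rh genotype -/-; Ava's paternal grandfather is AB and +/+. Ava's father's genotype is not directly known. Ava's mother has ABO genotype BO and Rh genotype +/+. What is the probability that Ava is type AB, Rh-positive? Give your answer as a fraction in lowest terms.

Ava's father's ABO genotype from BB × AB: 1/2 AB, 1/2 BB.
Crossing each possibility with the mother BO and summing P(type AB): 1/2·1/4 + 1/2·0 = 1/8.
Similarly for Rh via the father's Rh distribution: P(Rh+) = 1.
Independent loci: 1/8 × 1 = 1/8.

1/8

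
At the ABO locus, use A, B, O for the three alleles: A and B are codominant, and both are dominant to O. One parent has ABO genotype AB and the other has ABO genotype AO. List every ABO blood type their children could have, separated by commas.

A, B, AB

Gametes from AB × AO give offspring ABO genotypes AA, AB, AO, BO, i.e. phenotypes A, B, AB.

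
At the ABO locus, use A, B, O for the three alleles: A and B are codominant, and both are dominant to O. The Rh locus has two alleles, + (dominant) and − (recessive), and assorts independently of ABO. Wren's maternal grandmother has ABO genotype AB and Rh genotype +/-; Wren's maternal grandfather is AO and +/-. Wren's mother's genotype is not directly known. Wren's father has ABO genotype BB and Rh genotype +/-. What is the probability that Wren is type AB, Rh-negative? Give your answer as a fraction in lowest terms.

Wren's mother's ABO genotype from AB × AO: 1/4 AA, 1/4 AB, 1/4 AO, 1/4 BO.
Crossing each possibility with the father BB and summing P(type AB): 1/4·1 + 1/4·1/2 + 1/4·1/2 + 1/4·0 = 1/2.
Similarly for Rh via the mother's Rh distribution: P(Rh-) = 1/4.
Independent loci: 1/2 × 1/4 = 1/8.

1/8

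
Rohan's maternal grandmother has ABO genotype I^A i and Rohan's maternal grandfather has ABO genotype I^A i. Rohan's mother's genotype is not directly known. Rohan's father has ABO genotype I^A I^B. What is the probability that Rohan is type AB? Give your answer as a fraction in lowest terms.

Rohan's mother's ABO genotype from I^A i × I^A i: 1/4 I^A I^A, 1/2 I^A i, 1/4 i i.
Crossing each possibility with the father I^A I^B and summing P(type AB): 1/4·1/2 + 1/2·1/4 + 1/4·0 = 1/4.

1/4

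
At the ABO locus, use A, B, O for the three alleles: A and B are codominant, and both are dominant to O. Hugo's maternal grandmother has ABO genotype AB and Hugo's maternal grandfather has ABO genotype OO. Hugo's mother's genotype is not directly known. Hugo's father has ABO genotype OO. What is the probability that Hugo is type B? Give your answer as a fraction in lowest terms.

1/4

Hugo's mother's ABO genotype from AB × OO: 1/2 AO, 1/2 BO.
Crossing each possibility with the father OO and summing P(type B): 1/2·0 + 1/2·1/2 = 1/4.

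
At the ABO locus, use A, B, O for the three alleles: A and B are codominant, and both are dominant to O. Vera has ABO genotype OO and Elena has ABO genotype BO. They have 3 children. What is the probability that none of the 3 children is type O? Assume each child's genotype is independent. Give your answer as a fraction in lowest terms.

ABO cross OO × BO → 1/2 O, 1/2 B.
So P(type O) = 1/2 per child.
P(not type O) = 1/2 for one child; (1/2)^3 = 1/8.

1/8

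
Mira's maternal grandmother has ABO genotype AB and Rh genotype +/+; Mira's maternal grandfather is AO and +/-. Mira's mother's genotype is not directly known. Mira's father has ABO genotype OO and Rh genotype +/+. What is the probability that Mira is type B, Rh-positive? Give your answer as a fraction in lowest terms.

1/4

Mira's mother's ABO genotype from AB × AO: 1/4 AA, 1/4 AB, 1/4 AO, 1/4 BO.
Crossing each possibility with the father OO and summing P(type B): 1/4·0 + 1/4·1/2 + 1/4·0 + 1/4·1/2 = 1/4.
Similarly for Rh via the mother's Rh distribution: P(Rh+) = 1.
Independent loci: 1/4 × 1 = 1/4.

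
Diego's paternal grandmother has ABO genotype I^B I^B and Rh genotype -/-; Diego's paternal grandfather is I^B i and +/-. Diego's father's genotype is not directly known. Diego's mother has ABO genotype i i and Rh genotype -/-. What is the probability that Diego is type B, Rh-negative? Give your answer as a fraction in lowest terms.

9/16

Diego's father's ABO genotype from I^B I^B × I^B i: 1/2 I^B I^B, 1/2 I^B i.
Crossing each possibility with the mother i i and summing P(type B): 1/2·1 + 1/2·1/2 = 3/4.
Similarly for Rh via the father's Rh distribution: P(Rh-) = 3/4.
Independent loci: 3/4 × 3/4 = 9/16.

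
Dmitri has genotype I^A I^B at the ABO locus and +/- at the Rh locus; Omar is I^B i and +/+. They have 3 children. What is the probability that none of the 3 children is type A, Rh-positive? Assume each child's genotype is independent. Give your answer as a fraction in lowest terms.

ABO cross I^A I^B × I^B i → 1/4 A, 1/2 B, 1/4 AB.
Rh cross +/- × +/+ → 1 Rh+; so P(type A, Rh-positive) = 1/4 × 1 = 1/4 per child.
P(not type A, Rh-positive) = 3/4 for one child; (3/4)^3 = 27/64.

27/64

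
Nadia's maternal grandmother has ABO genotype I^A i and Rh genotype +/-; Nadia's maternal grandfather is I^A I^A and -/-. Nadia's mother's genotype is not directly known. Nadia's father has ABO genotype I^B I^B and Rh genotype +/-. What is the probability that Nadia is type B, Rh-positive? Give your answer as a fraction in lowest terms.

Nadia's mother's ABO genotype from I^A i × I^A I^A: 1/2 I^A I^A, 1/2 I^A i.
Crossing each possibility with the father I^B I^B and summing P(type B): 1/2·0 + 1/2·1/2 = 1/4.
Similarly for Rh via the mother's Rh distribution: P(Rh+) = 5/8.
Independent loci: 1/4 × 5/8 = 5/32.

5/32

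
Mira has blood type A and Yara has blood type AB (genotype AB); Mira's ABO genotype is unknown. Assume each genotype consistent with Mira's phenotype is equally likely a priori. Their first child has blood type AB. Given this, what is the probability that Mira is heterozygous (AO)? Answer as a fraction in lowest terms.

1/3

Possible genotypes: Mira ∈ {AA, AO}; Yara ∈ {AB}.
Weight each parental genotype pair by prior × P(type-AB child):
  AA × AB: posterior weight 2/3.
  AO × AB: posterior weight 1/3.
Sum the posterior weight over pairs where Mira is AO: 1/3.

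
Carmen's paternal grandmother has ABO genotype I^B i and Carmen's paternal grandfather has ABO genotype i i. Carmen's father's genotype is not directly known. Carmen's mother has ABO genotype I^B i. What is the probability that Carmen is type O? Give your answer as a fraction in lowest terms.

3/8

Carmen's father's ABO genotype from I^B i × i i: 1/2 I^B i, 1/2 i i.
Crossing each possibility with the mother I^B i and summing P(type O): 1/2·1/4 + 1/2·1/2 = 3/8.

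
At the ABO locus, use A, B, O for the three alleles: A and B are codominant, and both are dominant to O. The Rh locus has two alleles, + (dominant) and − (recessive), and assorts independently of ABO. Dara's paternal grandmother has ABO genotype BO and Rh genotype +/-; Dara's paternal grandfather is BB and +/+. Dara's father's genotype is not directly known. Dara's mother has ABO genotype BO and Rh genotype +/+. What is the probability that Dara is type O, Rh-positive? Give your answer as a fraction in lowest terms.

1/8

Dara's father's ABO genotype from BO × BB: 1/2 BB, 1/2 BO.
Crossing each possibility with the mother BO and summing P(type O): 1/2·0 + 1/2·1/4 = 1/8.
Similarly for Rh via the father's Rh distribution: P(Rh+) = 1.
Independent loci: 1/8 × 1 = 1/8.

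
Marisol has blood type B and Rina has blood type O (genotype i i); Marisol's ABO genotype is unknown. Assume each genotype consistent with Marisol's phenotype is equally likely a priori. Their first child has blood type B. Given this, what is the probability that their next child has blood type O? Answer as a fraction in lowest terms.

Possible genotypes: Marisol ∈ {I^B I^B, I^B i}; Rina ∈ {i i}.
Weight each parental genotype pair by prior × P(type-B child):
  I^B I^B × i i: posterior weight 2/3; P(next child type O) = 0.
  I^B i × i i: posterior weight 1/3; P(next child type O) = 1/2.
Weighted sum = 1/6.

1/6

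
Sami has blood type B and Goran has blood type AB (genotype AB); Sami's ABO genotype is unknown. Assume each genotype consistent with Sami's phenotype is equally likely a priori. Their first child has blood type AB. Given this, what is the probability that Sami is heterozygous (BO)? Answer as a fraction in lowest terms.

1/3

Possible genotypes: Sami ∈ {BB, BO}; Goran ∈ {AB}.
Weight each parental genotype pair by prior × P(type-AB child):
  BB × AB: posterior weight 2/3.
  BO × AB: posterior weight 1/3.
Sum the posterior weight over pairs where Sami is BO: 1/3.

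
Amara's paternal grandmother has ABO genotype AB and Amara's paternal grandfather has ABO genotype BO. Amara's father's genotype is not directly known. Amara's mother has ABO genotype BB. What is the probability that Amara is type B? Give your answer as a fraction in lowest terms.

3/4

Amara's father's ABO genotype from AB × BO: 1/4 AB, 1/4 AO, 1/4 BB, 1/4 BO.
Crossing each possibility with the mother BB and summing P(type B): 1/4·1/2 + 1/4·1/2 + 1/4·1 + 1/4·1 = 3/4.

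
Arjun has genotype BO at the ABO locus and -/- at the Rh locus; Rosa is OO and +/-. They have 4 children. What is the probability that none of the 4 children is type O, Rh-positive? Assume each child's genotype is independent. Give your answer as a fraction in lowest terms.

ABO cross BO × OO → 1/2 O, 1/2 B.
Rh cross -/- × +/- → 1/2 Rh+, 1/2 Rh-; so P(type O, Rh-positive) = 1/2 × 1/2 = 1/4 per child.
P(not type O, Rh-positive) = 3/4 for one child; (3/4)^4 = 81/256.

81/256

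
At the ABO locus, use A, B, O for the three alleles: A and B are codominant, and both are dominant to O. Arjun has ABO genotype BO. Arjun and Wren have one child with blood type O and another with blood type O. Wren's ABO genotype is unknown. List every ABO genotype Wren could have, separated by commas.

AO, BO, OO

For each candidate genotype of Wren, check whether crossing it with BO can produce every observed child phenotype.
  AA → possible child types {A, AB} ✗
  AB → possible child types {A, B, AB} ✗
  AO → possible child types {O, A, B, AB} ✓
  BB → possible child types {B} ✗
  BO → possible child types {O, B} ✓
  OO → possible child types {O, B} ✓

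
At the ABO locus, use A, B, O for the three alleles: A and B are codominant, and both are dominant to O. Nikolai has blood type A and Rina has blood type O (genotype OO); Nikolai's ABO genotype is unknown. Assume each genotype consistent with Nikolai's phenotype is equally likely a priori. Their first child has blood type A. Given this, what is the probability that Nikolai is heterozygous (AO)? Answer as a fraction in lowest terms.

1/3

Possible genotypes: Nikolai ∈ {AA, AO}; Rina ∈ {OO}.
Weight each parental genotype pair by prior × P(type-A child):
  AA × OO: posterior weight 2/3.
  AO × OO: posterior weight 1/3.
Sum the posterior weight over pairs where Nikolai is AO: 1/3.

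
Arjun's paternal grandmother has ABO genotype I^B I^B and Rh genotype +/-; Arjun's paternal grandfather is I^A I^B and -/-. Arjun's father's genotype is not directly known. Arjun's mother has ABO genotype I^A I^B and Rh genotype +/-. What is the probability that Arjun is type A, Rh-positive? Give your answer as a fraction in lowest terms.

Arjun's father's ABO genotype from I^B I^B × I^A I^B: 1/2 I^A I^B, 1/2 I^B I^B.
Crossing each possibility with the mother I^A I^B and summing P(type A): 1/2·1/4 + 1/2·0 = 1/8.
Similarly for Rh via the father's Rh distribution: P(Rh+) = 5/8.
Independent loci: 1/8 × 5/8 = 5/64.

5/64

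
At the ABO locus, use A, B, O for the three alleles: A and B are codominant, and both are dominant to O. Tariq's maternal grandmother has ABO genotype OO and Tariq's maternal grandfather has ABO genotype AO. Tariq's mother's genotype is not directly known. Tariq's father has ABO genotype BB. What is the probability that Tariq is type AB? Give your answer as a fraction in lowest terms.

Tariq's mother's ABO genotype from OO × AO: 1/2 AO, 1/2 OO.
Crossing each possibility with the father BB and summing P(type AB): 1/2·1/2 + 1/2·0 = 1/4.

1/4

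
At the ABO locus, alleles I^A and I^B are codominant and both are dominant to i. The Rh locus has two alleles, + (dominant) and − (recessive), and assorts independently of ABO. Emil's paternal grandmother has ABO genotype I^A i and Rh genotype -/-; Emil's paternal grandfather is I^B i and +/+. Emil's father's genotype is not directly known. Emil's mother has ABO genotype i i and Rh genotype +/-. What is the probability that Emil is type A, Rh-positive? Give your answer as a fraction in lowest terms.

Emil's father's ABO genotype from I^A i × I^B i: 1/4 I^A I^B, 1/4 I^A i, 1/4 I^B i, 1/4 i i.
Crossing each possibility with the mother i i and summing P(type A): 1/4·1/2 + 1/4·1/2 + 1/4·0 + 1/4·0 = 1/4.
Similarly for Rh via the father's Rh distribution: P(Rh+) = 3/4.
Independent loci: 1/4 × 3/4 = 3/16.

3/16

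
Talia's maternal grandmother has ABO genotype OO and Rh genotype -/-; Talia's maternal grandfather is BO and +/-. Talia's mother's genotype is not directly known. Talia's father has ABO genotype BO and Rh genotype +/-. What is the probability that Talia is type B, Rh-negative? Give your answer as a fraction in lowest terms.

Talia's mother's ABO genotype from OO × BO: 1/2 BO, 1/2 OO.
Crossing each possibility with the father BO and summing P(type B): 1/2·3/4 + 1/2·1/2 = 5/8.
Similarly for Rh via the mother's Rh distribution: P(Rh-) = 3/8.
Independent loci: 5/8 × 3/8 = 15/64.

15/64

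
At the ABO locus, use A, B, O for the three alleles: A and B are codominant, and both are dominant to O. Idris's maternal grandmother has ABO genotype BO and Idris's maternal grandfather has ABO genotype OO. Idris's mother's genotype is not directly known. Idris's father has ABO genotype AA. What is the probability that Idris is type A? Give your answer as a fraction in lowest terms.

Idris's mother's ABO genotype from BO × OO: 1/2 BO, 1/2 OO.
Crossing each possibility with the father AA and summing P(type A): 1/2·1/2 + 1/2·1 = 3/4.

3/4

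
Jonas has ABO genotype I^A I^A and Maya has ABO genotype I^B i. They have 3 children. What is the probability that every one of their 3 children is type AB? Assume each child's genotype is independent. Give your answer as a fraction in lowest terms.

1/8

ABO cross I^A I^A × I^B i → 1/2 A, 1/2 AB.
So P(type AB) = 1/2 per child.
All 3 independent: (1/2)^3 = 1/8.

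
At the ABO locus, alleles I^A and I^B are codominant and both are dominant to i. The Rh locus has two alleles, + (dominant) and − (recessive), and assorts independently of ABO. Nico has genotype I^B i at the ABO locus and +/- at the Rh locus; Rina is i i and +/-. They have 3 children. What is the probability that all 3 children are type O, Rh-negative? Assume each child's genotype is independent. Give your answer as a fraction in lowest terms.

ABO cross I^B i × i i → 1/2 O, 1/2 B.
Rh cross +/- × +/- → 3/4 Rh+, 1/4 Rh-; so P(type O, Rh-negative) = 1/2 × 1/4 = 1/8 per child.
All 3 independent: (1/8)^3 = 1/512.

1/512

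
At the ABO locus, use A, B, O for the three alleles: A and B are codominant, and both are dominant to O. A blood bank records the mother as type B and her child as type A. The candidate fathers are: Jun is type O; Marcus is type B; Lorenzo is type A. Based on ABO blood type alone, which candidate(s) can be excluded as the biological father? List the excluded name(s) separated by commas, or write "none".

A candidate is excluded only if no genotype consistent with his phenotype could produce a type A child with a type B mother.
Jun (type O): no genotype consistent with that phenotype can produce a type-A child with a type-B mother.
Marcus (type B): no genotype consistent with that phenotype can produce a type-A child with a type-B mother.

Jun, Marcus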